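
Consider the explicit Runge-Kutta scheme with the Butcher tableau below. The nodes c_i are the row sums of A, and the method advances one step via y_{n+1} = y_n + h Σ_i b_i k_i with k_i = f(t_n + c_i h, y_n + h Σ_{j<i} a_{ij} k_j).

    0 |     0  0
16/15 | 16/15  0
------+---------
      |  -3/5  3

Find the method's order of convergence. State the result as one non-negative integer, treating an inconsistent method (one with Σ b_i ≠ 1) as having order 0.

0

b = (-3/5, 3)
c = (0, 16/15)
Σ b_i: (-3/5)·1 + 3·1 = 12/5 ≠ 1 ⇒ order 0.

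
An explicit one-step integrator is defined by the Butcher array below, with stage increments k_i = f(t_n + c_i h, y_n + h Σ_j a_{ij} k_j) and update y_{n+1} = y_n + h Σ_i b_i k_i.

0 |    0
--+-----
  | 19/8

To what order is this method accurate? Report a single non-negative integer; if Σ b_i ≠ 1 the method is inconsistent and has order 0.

0

b = (19/8)
c = (0)
Σ b_i: 19/8·1 = 19/8 ≠ 1 ⇒ order 0.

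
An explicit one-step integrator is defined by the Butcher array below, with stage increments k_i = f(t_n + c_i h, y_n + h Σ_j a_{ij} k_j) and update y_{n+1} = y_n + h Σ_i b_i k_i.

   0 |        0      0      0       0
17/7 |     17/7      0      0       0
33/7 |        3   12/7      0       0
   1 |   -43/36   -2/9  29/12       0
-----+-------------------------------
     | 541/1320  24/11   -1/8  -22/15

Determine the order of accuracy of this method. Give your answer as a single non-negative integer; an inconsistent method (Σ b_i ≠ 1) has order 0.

b = (541/1320, 24/11, -1/8, -22/15)
c = (0, 17/7, 33/7, 1)
Ac = (0, 0, 204/49, 2735/252)
Σ b_i: 541/1320·1 + 24/11·1 + (-1/8)·1 + (-22/15)·1 = 1 ✓
b·c: 24/11·17/7 + (-1/8)·33/7 + (-22/15)·1 = 29963/9240 ≠ 1/2 ⇒ order 1.

1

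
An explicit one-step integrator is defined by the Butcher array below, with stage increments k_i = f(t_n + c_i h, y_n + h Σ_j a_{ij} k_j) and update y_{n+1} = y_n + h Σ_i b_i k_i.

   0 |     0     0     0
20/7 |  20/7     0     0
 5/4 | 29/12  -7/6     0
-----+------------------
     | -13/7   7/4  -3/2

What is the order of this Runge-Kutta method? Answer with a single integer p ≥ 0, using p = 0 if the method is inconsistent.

0

b = (-13/7, 7/4, -3/2)
c = (0, 20/7, 5/4)
Ac = (0, 0, -10/3)
Σ b_i: (-13/7)·1 + 7/4·1 + (-3/2)·1 = -45/28 ≠ 1 ⇒ order 0.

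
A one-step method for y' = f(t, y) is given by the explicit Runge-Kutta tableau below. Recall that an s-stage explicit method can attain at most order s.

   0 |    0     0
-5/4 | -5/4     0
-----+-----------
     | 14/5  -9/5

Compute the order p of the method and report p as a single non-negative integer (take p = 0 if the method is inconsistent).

b = (14/5, -9/5)
c = (0, -5/4)
Σ b_i: 14/5·1 + (-9/5)·1 = 1 ✓
b·c: (-9/5)·(-5/4) = 9/4 ≠ 1/2 ⇒ order 1.

1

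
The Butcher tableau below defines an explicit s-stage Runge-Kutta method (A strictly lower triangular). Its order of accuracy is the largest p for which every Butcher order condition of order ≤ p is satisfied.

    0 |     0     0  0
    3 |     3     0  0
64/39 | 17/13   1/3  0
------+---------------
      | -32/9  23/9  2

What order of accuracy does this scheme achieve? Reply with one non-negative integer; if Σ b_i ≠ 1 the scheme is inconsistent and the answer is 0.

b = (-32/9, 23/9, 2)
c = (0, 3, 64/39)
Ac = (0, 0, 1)
Σ b_i: (-32/9)·1 + 23/9·1 + 2·1 = 1 ✓
b·c: 23/9·3 + 2·64/39 = 427/39 ≠ 1/2 ⇒ order 1.

1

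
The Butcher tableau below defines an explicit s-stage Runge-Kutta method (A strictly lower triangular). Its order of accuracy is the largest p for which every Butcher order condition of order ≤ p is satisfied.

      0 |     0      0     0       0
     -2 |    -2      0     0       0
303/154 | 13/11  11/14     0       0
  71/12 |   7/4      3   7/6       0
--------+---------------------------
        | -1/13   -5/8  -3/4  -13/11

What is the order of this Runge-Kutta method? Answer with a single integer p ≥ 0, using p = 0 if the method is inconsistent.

0

b = (-1/13, -5/8, -3/4, -13/11)
c = (0, -2, 303/154, 71/12)
Ac = (0, 0, -11/7, -163/44)
Σ b_i: (-1/13)·1 + (-5/8)·1 + (-3/4)·1 + (-13/11)·1 = -3013/1144 ≠ 1 ⇒ order 0.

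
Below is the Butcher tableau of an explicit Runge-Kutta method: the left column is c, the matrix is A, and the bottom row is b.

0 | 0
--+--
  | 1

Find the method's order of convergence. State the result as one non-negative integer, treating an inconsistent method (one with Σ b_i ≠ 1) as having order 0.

b = (1)
c = (0)
Σ b_i: 1·1 = 1 ✓; 1 stage ⇒ order 1.

1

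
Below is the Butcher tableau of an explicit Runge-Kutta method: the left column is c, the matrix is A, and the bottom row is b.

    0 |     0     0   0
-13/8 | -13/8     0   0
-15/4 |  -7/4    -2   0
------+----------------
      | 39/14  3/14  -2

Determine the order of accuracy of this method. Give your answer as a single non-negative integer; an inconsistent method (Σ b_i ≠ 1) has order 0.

b = (39/14, 3/14, -2)
c = (0, -13/8, -15/4)
Ac = (0, 0, 13/4)
Σ b_i: 39/14·1 + 3/14·1 + (-2)·1 = 1 ✓
b·c: 3/14·(-13/8) + (-2)·(-15/4) = 801/112 ≠ 1/2 ⇒ order 1.

1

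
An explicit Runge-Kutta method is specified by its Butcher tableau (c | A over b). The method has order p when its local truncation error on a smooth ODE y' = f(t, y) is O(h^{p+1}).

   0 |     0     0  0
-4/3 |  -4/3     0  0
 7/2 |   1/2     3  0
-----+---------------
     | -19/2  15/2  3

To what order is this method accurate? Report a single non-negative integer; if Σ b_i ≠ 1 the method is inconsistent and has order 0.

2

b = (-19/2, 15/2, 3)
c = (0, -4/3, 7/2)
Ac = (0, 0, -4)
Σ b_i: (-19/2)·1 + 15/2·1 + 3·1 = 1 ✓
b·c: 15/2·(-4/3) + 3·7/2 = 1/2 ✓
b·c²: 15/2·16/9 + 3·49/4 = 601/12 ≠ 1/3 ⇒ order 2.
b·Ac: 3·(-4) = -12 ≠ 1/6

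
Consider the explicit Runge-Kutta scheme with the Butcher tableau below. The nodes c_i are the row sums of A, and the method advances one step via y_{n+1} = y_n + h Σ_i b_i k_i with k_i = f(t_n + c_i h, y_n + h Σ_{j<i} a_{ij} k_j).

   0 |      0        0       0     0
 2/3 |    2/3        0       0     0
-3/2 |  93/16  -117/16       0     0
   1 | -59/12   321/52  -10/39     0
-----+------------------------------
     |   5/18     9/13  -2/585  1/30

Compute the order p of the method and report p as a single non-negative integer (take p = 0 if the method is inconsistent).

4

b = (5/18, 9/13, -2/585, 1/30)
c = (0, 2/3, -3/2, 1)
Ac = (0, 0, -39/8, 9/2)
Σ b_i: 5/18·1 + 9/13·1 + (-2/585)·1 + 1/30·1 = 1 ✓
b·c: 9/13·2/3 + (-2/585)·(-3/2) + 1/30·1 = 1/2 ✓
b·c²: 9/13·4/9 + (-2/585)·9/4 + 1/30·1 = 1/3 ✓
b·Ac: (-2/585)·(-39/8) + 1/30·9/2 = 1/6 ✓
b·c³: 9/13·8/27 + (-2/585)·(-27/8) + 1/30·1 = 1/4 ✓
b·(c∘Ac): (-2/585)·117/16 + 1/30·9/2 = 1/8 ✓
b·Ac²: (-2/585)·(-13/4) + 1/30·13/6 = 1/12 ✓
b·A²c: 1/30·5/4 = 1/24 ✓; 4 stages ⇒ order 4.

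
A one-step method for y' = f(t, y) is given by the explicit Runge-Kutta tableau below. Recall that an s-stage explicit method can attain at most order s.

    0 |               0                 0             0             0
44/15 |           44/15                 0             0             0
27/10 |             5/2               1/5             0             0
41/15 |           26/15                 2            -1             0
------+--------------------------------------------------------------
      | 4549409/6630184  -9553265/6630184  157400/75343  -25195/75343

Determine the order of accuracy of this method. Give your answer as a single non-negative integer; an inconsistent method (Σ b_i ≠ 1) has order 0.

3

b = (4549409/6630184, -9553265/6630184, 157400/75343, -25195/75343)
c = (0, 44/15, 27/10, 41/15)
Ac = (0, 0, 44/75, 19/6)
Σ b_i: 4549409/6630184·1 + (-9553265/6630184)·1 + 157400/75343·1 + (-25195/75343)·1 = 1 ✓
b·c: (-9553265/6630184)·44/15 + 157400/75343·27/10 + (-25195/75343)·41/15 = 1/2 ✓
b·c²: (-9553265/6630184)·1936/225 + 157400/75343·729/100 + (-25195/75343)·1681/225 = 1/3 ✓
b·Ac: 157400/75343·44/75 + (-25195/75343)·19/6 = 1/6 ✓
b·c³: (-9553265/6630184)·85184/3375 + 157400/75343·19683/1000 + (-25195/75343)·68921/3375 = -3910544/1883575 ≠ 1/4 ⇒ order 3.
b·(c∘Ac): 157400/75343·198/125 + (-25195/75343)·779/90 = 2812039/6780870 ≠ 1/8
b·Ac²: 157400/75343·1936/1125 + (-25195/75343)·8927/900 = 3773071/13561740 ≠ 1/12
b·A²c: (-25195/75343)·(-44/75) = 221716/1130145 ≠ 1/24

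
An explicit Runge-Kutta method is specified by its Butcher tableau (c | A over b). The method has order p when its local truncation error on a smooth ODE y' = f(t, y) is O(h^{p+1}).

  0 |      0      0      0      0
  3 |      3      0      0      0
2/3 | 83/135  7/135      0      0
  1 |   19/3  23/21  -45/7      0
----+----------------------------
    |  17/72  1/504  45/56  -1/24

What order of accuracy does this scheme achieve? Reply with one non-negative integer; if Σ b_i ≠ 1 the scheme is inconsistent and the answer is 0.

4

b = (17/72, 1/504, 45/56, -1/24)
c = (0, 3, 2/3, 1)
Ac = (0, 0, 7/45, -1)
Σ b_i: 17/72·1 + 1/504·1 + 45/56·1 + (-1/24)·1 = 1 ✓
b·c: 1/504·3 + 45/56·2/3 + (-1/24)·1 = 1/2 ✓
b·c²: 1/504·9 + 45/56·4/9 + (-1/24)·1 = 1/3 ✓
b·Ac: 45/56·7/45 + (-1/24)·(-1) = 1/6 ✓
b·c³: 1/504·27 + 45/56·8/27 + (-1/24)·1 = 1/4 ✓
b·(c∘Ac): 45/56·14/135 + (-1/24)·(-1) = 1/8 ✓
b·Ac²: 45/56·7/15 + (-1/24)·7 = 1/12 ✓
b·A²c: (-1/24)·(-1) = 1/24 ✓; 4 stages ⇒ order 4.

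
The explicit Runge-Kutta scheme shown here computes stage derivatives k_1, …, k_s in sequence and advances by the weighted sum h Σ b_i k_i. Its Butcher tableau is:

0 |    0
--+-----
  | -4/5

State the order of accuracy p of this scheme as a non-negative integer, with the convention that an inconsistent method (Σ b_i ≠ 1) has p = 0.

b = (-4/5)
c = (0)
Σ b_i: (-4/5)·1 = -4/5 ≠ 1 ⇒ order 0.

0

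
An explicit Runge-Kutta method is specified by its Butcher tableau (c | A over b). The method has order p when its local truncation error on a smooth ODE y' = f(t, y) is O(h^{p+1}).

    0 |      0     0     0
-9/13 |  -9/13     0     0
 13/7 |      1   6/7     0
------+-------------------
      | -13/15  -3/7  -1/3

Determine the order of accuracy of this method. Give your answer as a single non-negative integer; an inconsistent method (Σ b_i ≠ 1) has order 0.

0

b = (-13/15, -3/7, -1/3)
c = (0, -9/13, 13/7)
Ac = (0, 0, -54/91)
Σ b_i: (-13/15)·1 + (-3/7)·1 + (-1/3)·1 = -57/35 ≠ 1 ⇒ order 0.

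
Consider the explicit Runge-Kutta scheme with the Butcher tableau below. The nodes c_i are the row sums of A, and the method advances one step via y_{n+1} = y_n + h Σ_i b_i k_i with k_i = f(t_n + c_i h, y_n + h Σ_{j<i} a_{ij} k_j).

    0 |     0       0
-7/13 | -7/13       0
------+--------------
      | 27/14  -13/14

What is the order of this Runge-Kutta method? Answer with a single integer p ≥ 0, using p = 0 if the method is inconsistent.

2

b = (27/14, -13/14)
c = (0, -7/13)
Σ b_i: 27/14·1 + (-13/14)·1 = 1 ✓
b·c: (-13/14)·(-7/13) = 1/2 ✓; 2 stages ⇒ order 2.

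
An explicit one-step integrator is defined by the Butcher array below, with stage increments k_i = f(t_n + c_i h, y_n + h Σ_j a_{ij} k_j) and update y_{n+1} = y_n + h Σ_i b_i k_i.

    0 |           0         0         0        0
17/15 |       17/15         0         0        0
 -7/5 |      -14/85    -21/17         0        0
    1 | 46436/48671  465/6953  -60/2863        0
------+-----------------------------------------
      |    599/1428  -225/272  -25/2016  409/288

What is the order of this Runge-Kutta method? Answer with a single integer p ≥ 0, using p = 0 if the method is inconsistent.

4

b = (599/1428, -225/272, -25/2016, 409/288)
c = (0, 17/15, -7/5, 1)
Ac = (0, 0, -7/5, 43/409)
Σ b_i: 599/1428·1 + (-225/272)·1 + (-25/2016)·1 + 409/288·1 = 1 ✓
b·c: (-225/272)·17/15 + (-25/2016)·(-7/5) + 409/288·1 = 1/2 ✓
b·c²: (-225/272)·289/225 + (-25/2016)·49/25 + 409/288·1 = 1/3 ✓
b·Ac: (-25/2016)·(-7/5) + 409/288·43/409 = 1/6 ✓
b·c³: (-225/272)·4913/3375 + (-25/2016)·(-343/125) + 409/288·1 = 1/4 ✓
b·(c∘Ac): (-25/2016)·49/25 + 409/288·43/409 = 1/8 ✓
b·Ac²: (-25/2016)·(-119/75) + 409/288·55/1227 = 1/12 ✓
b·A²c: 409/288·12/409 = 1/24 ✓; 4 stages ⇒ order 4.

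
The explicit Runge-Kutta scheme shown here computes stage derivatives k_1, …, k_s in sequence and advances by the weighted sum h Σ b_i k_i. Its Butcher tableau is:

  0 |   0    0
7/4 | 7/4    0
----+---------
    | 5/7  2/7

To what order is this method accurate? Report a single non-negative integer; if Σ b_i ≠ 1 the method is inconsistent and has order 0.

b = (5/7, 2/7)
c = (0, 7/4)
Σ b_i: 5/7·1 + 2/7·1 = 1 ✓
b·c: 2/7·7/4 = 1/2 ✓; 2 stages ⇒ order 2.

2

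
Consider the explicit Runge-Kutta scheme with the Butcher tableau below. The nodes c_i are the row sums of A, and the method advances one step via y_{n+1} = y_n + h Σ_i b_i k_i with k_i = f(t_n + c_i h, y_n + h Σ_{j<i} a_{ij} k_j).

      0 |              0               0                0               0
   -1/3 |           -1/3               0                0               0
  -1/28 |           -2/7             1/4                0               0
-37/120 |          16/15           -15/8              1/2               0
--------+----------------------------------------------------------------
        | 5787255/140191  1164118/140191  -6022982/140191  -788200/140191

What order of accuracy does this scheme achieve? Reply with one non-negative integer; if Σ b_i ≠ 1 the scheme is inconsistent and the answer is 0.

3

b = (5787255/140191, 1164118/140191, -6022982/140191, -788200/140191)
c = (0, -1/3, -1/28, -37/120)
Ac = (0, 0, -1/12, 17/28)
Σ b_i: 5787255/140191·1 + 1164118/140191·1 + (-6022982/140191)·1 + (-788200/140191)·1 = 1 ✓
b·c: 1164118/140191·(-1/3) + (-6022982/140191)·(-1/28) + (-788200/140191)·(-37/120) = 1/2 ✓
b·c²: 1164118/140191·1/9 + (-6022982/140191)·1/784 + (-788200/140191)·1369/14400 = 1/3 ✓
b·Ac: (-6022982/140191)·(-1/12) + (-788200/140191)·17/28 = 1/6 ✓
b·c³: 1164118/140191·(-1/27) + (-6022982/140191)·(-1/21952) + (-788200/140191)·(-50653/1728000) = -397888693/2826250560 ≠ 1/4 ⇒ order 3.
b·(c∘Ac): (-6022982/140191)·1/336 + (-788200/140191)·(-629/3360) = 1037019/1121528 ≠ 1/8
b·Ac²: (-6022982/140191)·1/36 + (-788200/140191)·(-977/4704) = -907049/35328132 ≠ 1/12
b·A²c: (-788200/140191)·(-1/24) = 98525/420573 ≠ 1/24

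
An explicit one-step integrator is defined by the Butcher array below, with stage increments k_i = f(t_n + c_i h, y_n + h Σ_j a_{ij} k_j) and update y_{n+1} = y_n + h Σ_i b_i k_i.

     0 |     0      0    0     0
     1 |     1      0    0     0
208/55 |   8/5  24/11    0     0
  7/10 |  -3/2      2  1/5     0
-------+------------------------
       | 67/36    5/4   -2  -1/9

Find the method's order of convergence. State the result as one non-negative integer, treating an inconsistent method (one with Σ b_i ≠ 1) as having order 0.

1

b = (67/36, 5/4, -2, -1/9)
c = (0, 1, 208/55, 7/10)
Ac = (0, 0, 24/11, 758/275)
Σ b_i: 67/36·1 + 5/4·1 + (-2)·1 + (-1/9)·1 = 1 ✓
b·c: 5/4·1 + (-2)·208/55 + (-1/9)·7/10 = -2531/396 ≠ 1/2 ⇒ order 1.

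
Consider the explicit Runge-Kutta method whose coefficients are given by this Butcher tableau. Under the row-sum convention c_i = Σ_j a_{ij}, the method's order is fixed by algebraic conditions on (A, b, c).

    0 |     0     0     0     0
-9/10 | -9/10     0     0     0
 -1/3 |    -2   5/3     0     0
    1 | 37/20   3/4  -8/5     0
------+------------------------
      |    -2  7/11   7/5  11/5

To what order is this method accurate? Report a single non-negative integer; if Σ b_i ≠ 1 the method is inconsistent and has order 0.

b = (-2, 7/11, 7/5, 11/5)
c = (0, -9/10, -1/3, 1)
Ac = (0, 0, -3/2, -17/120)
Σ b_i: (-2)·1 + 7/11·1 + 7/5·1 + 11/5·1 = 123/55 ≠ 1 ⇒ order 0.

0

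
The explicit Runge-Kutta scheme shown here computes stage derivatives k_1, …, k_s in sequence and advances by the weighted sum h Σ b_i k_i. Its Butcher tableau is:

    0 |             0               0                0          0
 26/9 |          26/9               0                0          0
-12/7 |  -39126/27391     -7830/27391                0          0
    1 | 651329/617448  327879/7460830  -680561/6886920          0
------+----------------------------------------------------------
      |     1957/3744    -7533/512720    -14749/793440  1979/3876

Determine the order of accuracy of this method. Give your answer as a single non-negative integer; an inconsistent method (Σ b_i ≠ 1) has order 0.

4

b = (1957/3744, -7533/512720, -14749/793440, 1979/3876)
c = (0, 26/9, -12/7, 1)
Ac = (0, 0, -1740/2107, 1173/3958)
Σ b_i: 1957/3744·1 + (-7533/512720)·1 + (-14749/793440)·1 + 1979/3876·1 = 1 ✓
b·c: (-7533/512720)·26/9 + (-14749/793440)·(-12/7) + 1979/3876·1 = 1/2 ✓
b·c²: (-7533/512720)·676/81 + (-14749/793440)·144/49 + 1979/3876·1 = 1/3 ✓
b·Ac: (-14749/793440)·(-1740/2107) + 1979/3876·1173/3958 = 1/6 ✓
b·c³: (-7533/512720)·17576/729 + (-14749/793440)·(-1728/343) + 1979/3876·1 = 1/4 ✓
b·(c∘Ac): (-14749/793440)·20880/14749 + 1979/3876·1173/3958 = 1/8 ✓
b·Ac²: (-14749/793440)·(-15080/6321) + 1979/3876·1360/17811 = 1/12 ✓
b·A²c: 1979/3876·323/3958 = 1/24 ✓; 4 stages ⇒ order 4.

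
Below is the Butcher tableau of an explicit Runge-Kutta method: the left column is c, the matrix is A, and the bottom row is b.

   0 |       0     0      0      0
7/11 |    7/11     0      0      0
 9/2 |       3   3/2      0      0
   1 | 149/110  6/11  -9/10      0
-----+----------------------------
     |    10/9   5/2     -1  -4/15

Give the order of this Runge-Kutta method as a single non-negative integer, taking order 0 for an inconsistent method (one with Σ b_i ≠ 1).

0

b = (10/9, 5/2, -1, -4/15)
c = (0, 7/11, 9/2, 1)
Ac = (0, 0, 21/22, -8961/2420)
Σ b_i: 10/9·1 + 5/2·1 + (-1)·1 + (-4/15)·1 = 211/90 ≠ 1 ⇒ order 0.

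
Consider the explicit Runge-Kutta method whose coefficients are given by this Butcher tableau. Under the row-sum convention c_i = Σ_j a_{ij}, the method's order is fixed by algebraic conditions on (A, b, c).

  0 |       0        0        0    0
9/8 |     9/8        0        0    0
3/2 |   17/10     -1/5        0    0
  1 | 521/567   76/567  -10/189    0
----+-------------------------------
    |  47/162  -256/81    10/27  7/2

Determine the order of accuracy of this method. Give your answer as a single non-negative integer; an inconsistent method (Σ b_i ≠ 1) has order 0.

4

b = (47/162, -256/81, 10/27, 7/2)
c = (0, 9/8, 3/2, 1)
Ac = (0, 0, -9/40, 1/14)
Σ b_i: 47/162·1 + (-256/81)·1 + 10/27·1 + 7/2·1 = 1 ✓
b·c: (-256/81)·9/8 + 10/27·3/2 + 7/2·1 = 1/2 ✓
b·c²: (-256/81)·81/64 + 10/27·9/4 + 7/2·1 = 1/3 ✓
b·Ac: 10/27·(-9/40) + 7/2·1/14 = 1/6 ✓
b·c³: (-256/81)·729/512 + 10/27·27/8 + 7/2·1 = 1/4 ✓
b·(c∘Ac): 10/27·(-27/80) + 7/2·1/14 = 1/8 ✓
b·Ac²: 10/27·(-81/320) + 7/2·17/336 = 1/12 ✓
b·A²c: 7/2·1/84 = 1/24 ✓; 4 stages ⇒ order 4.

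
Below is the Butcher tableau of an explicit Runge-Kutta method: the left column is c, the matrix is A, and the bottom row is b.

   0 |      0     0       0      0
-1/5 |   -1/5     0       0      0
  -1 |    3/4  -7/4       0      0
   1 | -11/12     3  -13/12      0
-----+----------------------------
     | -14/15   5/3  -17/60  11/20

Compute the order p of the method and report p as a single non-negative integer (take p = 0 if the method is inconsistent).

b = (-14/15, 5/3, -17/60, 11/20)
c = (0, -1/5, -1, 1)
Ac = (0, 0, 7/20, 29/60)
Σ b_i: (-14/15)·1 + 5/3·1 + (-17/60)·1 + 11/20·1 = 1 ✓
b·c: 5/3·(-1/5) + (-17/60)·(-1) + 11/20·1 = 1/2 ✓
b·c²: 5/3·1/25 + (-17/60)·1 + 11/20·1 = 1/3 ✓
b·Ac: (-17/60)·7/20 + 11/20·29/60 = 1/6 ✓
b·c³: 5/3·(-1/125) + (-17/60)·(-1) + 11/20·1 = 41/50 ≠ 1/4 ⇒ order 3.
b·(c∘Ac): (-17/60)·(-7/20) + 11/20·29/60 = 73/200 ≠ 1/8
b·Ac²: (-17/60)·(-7/100) + 11/20·(-289/300) = -51/100 ≠ 1/12
b·A²c: 11/20·(-91/240) = -1001/4800 ≠ 1/24

3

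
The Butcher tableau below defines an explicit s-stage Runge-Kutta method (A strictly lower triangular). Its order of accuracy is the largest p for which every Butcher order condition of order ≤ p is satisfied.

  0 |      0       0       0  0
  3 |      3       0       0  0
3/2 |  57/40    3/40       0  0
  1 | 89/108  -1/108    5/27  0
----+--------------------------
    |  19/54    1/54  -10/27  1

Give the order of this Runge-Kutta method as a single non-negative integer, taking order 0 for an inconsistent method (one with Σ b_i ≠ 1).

4

b = (19/54, 1/54, -10/27, 1)
c = (0, 3, 3/2, 1)
Ac = (0, 0, 9/40, 1/4)
Σ b_i: 19/54·1 + 1/54·1 + (-10/27)·1 + 1·1 = 1 ✓
b·c: 1/54·3 + (-10/27)·3/2 + 1·1 = 1/2 ✓
b·c²: 1/54·9 + (-10/27)·9/4 + 1·1 = 1/3 ✓
b·Ac: (-10/27)·9/40 + 1·1/4 = 1/6 ✓
b·c³: 1/54·27 + (-10/27)·27/8 + 1·1 = 1/4 ✓
b·(c∘Ac): (-10/27)·27/80 + 1·1/4 = 1/8 ✓
b·Ac²: (-10/27)·27/40 + 1·1/3 = 1/12 ✓
b·A²c: 1·1/24 = 1/24 ✓; 4 stages ⇒ order 4.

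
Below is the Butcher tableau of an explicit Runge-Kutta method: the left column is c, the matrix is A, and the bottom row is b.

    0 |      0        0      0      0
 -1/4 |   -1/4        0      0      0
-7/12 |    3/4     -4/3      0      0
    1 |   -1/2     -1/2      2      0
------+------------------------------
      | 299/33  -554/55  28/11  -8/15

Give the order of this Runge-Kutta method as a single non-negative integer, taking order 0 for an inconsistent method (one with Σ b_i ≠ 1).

2

b = (299/33, -554/55, 28/11, -8/15)
c = (0, -1/4, -7/12, 1)
Ac = (0, 0, 1/3, -25/24)
Σ b_i: 299/33·1 + (-554/55)·1 + 28/11·1 + (-8/15)·1 = 1 ✓
b·c: (-554/55)·(-1/4) + 28/11·(-7/12) + (-8/15)·1 = 1/2 ✓
b·c²: (-554/55)·1/16 + 28/11·49/144 + (-8/15)·1 = -235/792 ≠ 1/3 ⇒ order 2.
b·Ac: 28/11·1/3 + (-8/15)·(-25/24) = 139/99 ≠ 1/6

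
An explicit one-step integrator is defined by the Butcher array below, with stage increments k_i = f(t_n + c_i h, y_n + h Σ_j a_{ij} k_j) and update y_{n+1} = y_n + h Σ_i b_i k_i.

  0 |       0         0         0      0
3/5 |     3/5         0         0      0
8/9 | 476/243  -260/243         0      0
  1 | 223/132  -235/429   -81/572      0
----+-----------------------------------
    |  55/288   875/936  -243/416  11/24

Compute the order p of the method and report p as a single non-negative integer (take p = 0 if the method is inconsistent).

b = (55/288, 875/936, -243/416, 11/24)
c = (0, 3/5, 8/9, 1)
Ac = (0, 0, -52/81, -5/11)
Σ b_i: 55/288·1 + 875/936·1 + (-243/416)·1 + 11/24·1 = 1 ✓
b·c: 875/936·3/5 + (-243/416)·8/9 + 11/24·1 = 1/2 ✓
b·c²: 875/936·9/25 + (-243/416)·64/81 + 11/24·1 = 1/3 ✓
b·Ac: (-243/416)·(-52/81) + 11/24·(-5/11) = 1/6 ✓
b·c³: 875/936·27/125 + (-243/416)·512/729 + 11/24·1 = 1/4 ✓
b·(c∘Ac): (-243/416)·(-416/729) + 11/24·(-5/11) = 1/8 ✓
b·Ac²: (-243/416)·(-52/135) + 11/24·(-17/55) = 1/12 ✓
b·A²c: 11/24·1/11 = 1/24 ✓; 4 stages ⇒ order 4.

4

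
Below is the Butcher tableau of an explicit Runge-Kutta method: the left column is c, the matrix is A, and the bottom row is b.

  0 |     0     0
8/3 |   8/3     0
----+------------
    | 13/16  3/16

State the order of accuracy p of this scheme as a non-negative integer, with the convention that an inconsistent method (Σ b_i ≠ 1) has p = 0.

2

b = (13/16, 3/16)
c = (0, 8/3)
Σ b_i: 13/16·1 + 3/16·1 = 1 ✓
b·c: 3/16·8/3 = 1/2 ✓; 2 stages ⇒ order 2.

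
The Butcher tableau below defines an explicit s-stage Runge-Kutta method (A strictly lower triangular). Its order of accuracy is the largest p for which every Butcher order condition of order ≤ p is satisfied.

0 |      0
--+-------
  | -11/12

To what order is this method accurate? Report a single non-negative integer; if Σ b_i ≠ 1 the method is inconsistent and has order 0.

b = (-11/12)
c = (0)
Σ b_i: (-11/12)·1 = -11/12 ≠ 1 ⇒ order 0.

0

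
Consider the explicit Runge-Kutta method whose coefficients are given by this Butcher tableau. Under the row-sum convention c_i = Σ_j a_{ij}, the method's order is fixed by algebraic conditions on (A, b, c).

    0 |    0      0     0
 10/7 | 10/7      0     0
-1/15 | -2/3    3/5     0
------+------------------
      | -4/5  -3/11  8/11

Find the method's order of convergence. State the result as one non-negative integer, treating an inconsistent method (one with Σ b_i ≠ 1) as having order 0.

0

b = (-4/5, -3/11, 8/11)
c = (0, 10/7, -1/15)
Ac = (0, 0, 6/7)
Σ b_i: (-4/5)·1 + (-3/11)·1 + 8/11·1 = -19/55 ≠ 1 ⇒ order 0.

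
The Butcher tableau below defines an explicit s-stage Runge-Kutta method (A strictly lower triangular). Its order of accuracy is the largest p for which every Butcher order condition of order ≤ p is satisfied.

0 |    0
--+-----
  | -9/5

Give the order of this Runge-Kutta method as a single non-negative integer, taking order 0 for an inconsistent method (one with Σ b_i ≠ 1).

0

b = (-9/5)
c = (0)
Σ b_i: (-9/5)·1 = -9/5 ≠ 1 ⇒ order 0.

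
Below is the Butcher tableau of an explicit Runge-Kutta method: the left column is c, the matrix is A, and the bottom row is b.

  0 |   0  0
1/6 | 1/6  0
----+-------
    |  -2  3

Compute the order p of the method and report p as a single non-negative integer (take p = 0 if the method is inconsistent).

b = (-2, 3)
c = (0, 1/6)
Σ b_i: (-2)·1 + 3·1 = 1 ✓
b·c: 3·1/6 = 1/2 ✓; 2 stages ⇒ order 2.

2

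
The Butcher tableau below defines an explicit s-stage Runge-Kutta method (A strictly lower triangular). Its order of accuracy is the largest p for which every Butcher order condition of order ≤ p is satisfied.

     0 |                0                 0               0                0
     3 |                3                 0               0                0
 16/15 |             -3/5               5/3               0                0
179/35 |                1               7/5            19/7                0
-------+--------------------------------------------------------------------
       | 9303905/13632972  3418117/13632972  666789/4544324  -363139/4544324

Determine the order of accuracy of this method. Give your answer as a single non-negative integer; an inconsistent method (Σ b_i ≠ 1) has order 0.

b = (9303905/13632972, 3418117/13632972, 666789/4544324, -363139/4544324)
c = (0, 3, 16/15, 179/35)
Ac = (0, 0, 5, 149/21)
Σ b_i: 9303905/13632972·1 + 3418117/13632972·1 + 666789/4544324·1 + (-363139/4544324)·1 = 1 ✓
b·c: 3418117/13632972·3 + 666789/4544324·16/15 + (-363139/4544324)·179/35 = 1/2 ✓
b·c²: 3418117/13632972·9 + 666789/4544324·256/225 + (-363139/4544324)·32041/1225 = 1/3 ✓
b·Ac: 666789/4544324·5 + (-363139/4544324)·149/21 = 1/6 ✓
b·c³: 3418117/13632972·27 + 666789/4544324·4096/3375 + (-363139/4544324)·5735339/42875 = -2678192177/715731030 ≠ 1/4 ⇒ order 3.
b·(c∘Ac): 666789/4544324·16/3 + (-363139/4544324)·26671/735 = -144315661/68164860 ≠ 1/8
b·Ac²: 666789/4544324·15 + (-363139/4544324)·24709/1575 = 484292041/511236450 ≠ 1/12
b·A²c: (-363139/4544324)·95/7 = -4928315/4544324 ≠ 1/24

3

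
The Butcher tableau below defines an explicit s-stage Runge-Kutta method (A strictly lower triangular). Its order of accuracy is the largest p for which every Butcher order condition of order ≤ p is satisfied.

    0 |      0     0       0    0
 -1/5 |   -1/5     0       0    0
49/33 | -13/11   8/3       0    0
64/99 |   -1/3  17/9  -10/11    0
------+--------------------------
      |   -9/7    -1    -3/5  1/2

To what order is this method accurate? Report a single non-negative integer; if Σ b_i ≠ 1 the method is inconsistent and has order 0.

0

b = (-9/7, -1, -3/5, 1/2)
c = (0, -1/5, 49/33, 64/99)
Ac = (0, 0, -8/15, -9407/5445)
Σ b_i: (-9/7)·1 + (-1)·1 + (-3/5)·1 + 1/2·1 = -167/70 ≠ 1 ⇒ order 0.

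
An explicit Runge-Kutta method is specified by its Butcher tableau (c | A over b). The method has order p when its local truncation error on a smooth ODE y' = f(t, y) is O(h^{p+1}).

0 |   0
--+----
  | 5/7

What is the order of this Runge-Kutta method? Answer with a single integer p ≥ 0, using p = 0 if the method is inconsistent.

b = (5/7)
c = (0)
Σ b_i: 5/7·1 = 5/7 ≠ 1 ⇒ order 0.

0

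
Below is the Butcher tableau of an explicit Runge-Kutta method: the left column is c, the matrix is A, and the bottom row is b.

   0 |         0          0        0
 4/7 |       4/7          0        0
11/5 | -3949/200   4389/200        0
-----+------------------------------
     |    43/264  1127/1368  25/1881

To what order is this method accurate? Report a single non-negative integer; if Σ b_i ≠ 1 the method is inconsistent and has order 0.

b = (43/264, 1127/1368, 25/1881)
c = (0, 4/7, 11/5)
Ac = (0, 0, 627/50)
Σ b_i: 43/264·1 + 1127/1368·1 + 25/1881·1 = 1 ✓
b·c: 1127/1368·4/7 + 25/1881·11/5 = 1/2 ✓
b·c²: 1127/1368·16/49 + 25/1881·121/25 = 1/3 ✓
b·Ac: 25/1881·627/50 = 1/6 ✓; 3 stages ⇒ order 3.

3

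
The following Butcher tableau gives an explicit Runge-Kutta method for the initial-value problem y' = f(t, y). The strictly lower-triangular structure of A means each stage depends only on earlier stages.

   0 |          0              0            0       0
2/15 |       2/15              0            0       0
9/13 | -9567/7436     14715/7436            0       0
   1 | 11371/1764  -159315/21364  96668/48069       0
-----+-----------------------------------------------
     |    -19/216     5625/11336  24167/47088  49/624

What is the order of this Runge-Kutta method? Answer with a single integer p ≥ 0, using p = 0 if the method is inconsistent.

4

b = (-19/216, 5625/11336, 24167/47088, 49/624)
c = (0, 2/15, 9/13, 1)
Ac = (0, 0, 981/3718, 39/98)
Σ b_i: (-19/216)·1 + 5625/11336·1 + 24167/47088·1 + 49/624·1 = 1 ✓
b·c: 5625/11336·2/15 + 24167/47088·9/13 + 49/624·1 = 1/2 ✓
b·c²: 5625/11336·4/225 + 24167/47088·81/169 + 49/624·1 = 1/3 ✓
b·Ac: 24167/47088·981/3718 + 49/624·39/98 = 1/6 ✓
b·c³: 5625/11336·8/3375 + 24167/47088·729/2197 + 49/624·1 = 1/4 ✓
b·(c∘Ac): 24167/47088·8829/48334 + 49/624·39/98 = 1/8 ✓
b·Ac²: 24167/47088·327/9295 + 49/624·611/735 = 1/12 ✓
b·A²c: 49/624·26/49 = 1/24 ✓; 4 stages ⇒ order 4.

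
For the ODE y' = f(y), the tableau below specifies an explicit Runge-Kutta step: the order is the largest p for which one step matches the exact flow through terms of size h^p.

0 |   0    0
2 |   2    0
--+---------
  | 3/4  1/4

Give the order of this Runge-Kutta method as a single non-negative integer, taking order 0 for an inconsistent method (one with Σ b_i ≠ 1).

2

b = (3/4, 1/4)
c = (0, 2)
Σ b_i: 3/4·1 + 1/4·1 = 1 ✓
b·c: 1/4·2 = 1/2 ✓; 2 stages ⇒ order 2.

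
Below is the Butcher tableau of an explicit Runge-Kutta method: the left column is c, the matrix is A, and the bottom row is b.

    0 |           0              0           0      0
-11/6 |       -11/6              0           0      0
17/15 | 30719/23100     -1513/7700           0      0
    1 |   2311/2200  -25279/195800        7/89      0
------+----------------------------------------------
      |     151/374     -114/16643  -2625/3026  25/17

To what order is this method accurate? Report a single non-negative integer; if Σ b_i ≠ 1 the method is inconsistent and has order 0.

4

b = (151/374, -114/16643, -2625/3026, 25/17)
c = (0, -11/6, 17/15, 1)
Ac = (0, 0, 1513/4200, 391/1200)
Σ b_i: 151/374·1 + (-114/16643)·1 + (-2625/3026)·1 + 25/17·1 = 1 ✓
b·c: (-114/16643)·(-11/6) + (-2625/3026)·17/15 + 25/17·1 = 1/2 ✓
b·c²: (-114/16643)·121/36 + (-2625/3026)·289/225 + 25/17·1 = 1/3 ✓
b·Ac: (-2625/3026)·1513/4200 + 25/17·391/1200 = 1/6 ✓
b·c³: (-114/16643)·(-1331/216) + (-2625/3026)·4913/3375 + 25/17·1 = 1/4 ✓
b·(c∘Ac): (-2625/3026)·25721/63000 + 25/17·391/1200 = 1/8 ✓
b·Ac²: (-2625/3026)·(-16643/25200) + 25/17·(-799/2400) = 1/12 ✓
b·A²c: 25/17·17/600 = 1/24 ✓; 4 stages ⇒ order 4.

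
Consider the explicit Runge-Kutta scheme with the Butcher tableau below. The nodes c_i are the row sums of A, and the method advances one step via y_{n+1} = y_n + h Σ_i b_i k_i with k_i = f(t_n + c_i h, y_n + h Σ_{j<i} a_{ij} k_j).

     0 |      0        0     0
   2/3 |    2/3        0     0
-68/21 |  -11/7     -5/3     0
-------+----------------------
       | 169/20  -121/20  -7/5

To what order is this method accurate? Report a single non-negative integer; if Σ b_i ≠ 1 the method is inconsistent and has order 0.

b = (169/20, -121/20, -7/5)
c = (0, 2/3, -68/21)
Ac = (0, 0, -10/9)
Σ b_i: 169/20·1 + (-121/20)·1 + (-7/5)·1 = 1 ✓
b·c: (-121/20)·2/3 + (-7/5)·(-68/21) = 1/2 ✓
b·c²: (-121/20)·4/9 + (-7/5)·4624/441 = -5471/315 ≠ 1/3 ⇒ order 2.
b·Ac: (-7/5)·(-10/9) = 14/9 ≠ 1/6

2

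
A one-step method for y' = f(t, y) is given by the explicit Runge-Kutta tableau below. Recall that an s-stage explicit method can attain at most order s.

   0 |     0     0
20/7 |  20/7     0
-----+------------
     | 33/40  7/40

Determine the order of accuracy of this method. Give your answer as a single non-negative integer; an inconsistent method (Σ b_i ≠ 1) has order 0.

2

b = (33/40, 7/40)
c = (0, 20/7)
Σ b_i: 33/40·1 + 7/40·1 = 1 ✓
b·c: 7/40·20/7 = 1/2 ✓; 2 stages ⇒ order 2.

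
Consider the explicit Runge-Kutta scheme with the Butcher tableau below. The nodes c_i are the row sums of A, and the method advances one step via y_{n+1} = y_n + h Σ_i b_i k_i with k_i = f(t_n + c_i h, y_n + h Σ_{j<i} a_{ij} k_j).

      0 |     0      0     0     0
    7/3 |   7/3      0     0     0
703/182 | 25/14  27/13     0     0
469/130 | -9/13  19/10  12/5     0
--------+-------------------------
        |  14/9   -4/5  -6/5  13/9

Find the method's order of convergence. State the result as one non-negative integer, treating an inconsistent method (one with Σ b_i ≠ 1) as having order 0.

1

b = (14/9, -4/5, -6/5, 13/9)
c = (0, 7/3, 703/182, 469/130)
Ac = (0, 0, 63/13, 37411/2730)
Σ b_i: 14/9·1 + (-4/5)·1 + (-6/5)·1 + 13/9·1 = 1 ✓
b·c: (-4/5)·7/3 + (-6/5)·703/182 + 13/9·469/130 = -10571/8190 ≠ 1/2 ⇒ order 1.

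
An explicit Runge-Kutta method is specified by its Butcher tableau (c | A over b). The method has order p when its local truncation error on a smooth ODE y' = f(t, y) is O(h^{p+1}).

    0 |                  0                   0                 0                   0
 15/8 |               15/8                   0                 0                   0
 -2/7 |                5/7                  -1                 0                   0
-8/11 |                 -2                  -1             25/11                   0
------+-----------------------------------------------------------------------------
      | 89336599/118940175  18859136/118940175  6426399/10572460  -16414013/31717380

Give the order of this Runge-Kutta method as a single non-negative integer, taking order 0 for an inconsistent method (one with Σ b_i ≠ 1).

3

b = (89336599/118940175, 18859136/118940175, 6426399/10572460, -16414013/31717380)
c = (0, 15/8, -2/7, -8/11)
Ac = (0, 0, -15/8, -1555/616)
Σ b_i: 89336599/118940175·1 + 18859136/118940175·1 + 6426399/10572460·1 + (-16414013/31717380)·1 = 1 ✓
b·c: 18859136/118940175·15/8 + 6426399/10572460·(-2/7) + (-16414013/31717380)·(-8/11) = 1/2 ✓
b·c²: 18859136/118940175·225/64 + 6426399/10572460·4/49 + (-16414013/31717380)·64/121 = 1/3 ✓
b·Ac: 6426399/10572460·(-15/8) + (-16414013/31717380)·(-1555/616) = 1/6 ✓
b·c³: 18859136/118940175·3375/512 + 6426399/10572460·(-8/343) + (-16414013/31717380)·(-512/1331) = 3004170013/2442238260 ≠ 1/4 ⇒ order 3.
b·(c∘Ac): 6426399/10572460·15/28 + (-16414013/31717380)·1555/847 = -15844963/25373904 ≠ 1/8
b·Ac²: 6426399/10572460·(-225/64) + (-16414013/31717380)·(-114875/34496) = -36730915/88808664 ≠ 1/12
b·A²c: (-16414013/31717380)·(-375/88) = 37304575/16915936 ≠ 1/24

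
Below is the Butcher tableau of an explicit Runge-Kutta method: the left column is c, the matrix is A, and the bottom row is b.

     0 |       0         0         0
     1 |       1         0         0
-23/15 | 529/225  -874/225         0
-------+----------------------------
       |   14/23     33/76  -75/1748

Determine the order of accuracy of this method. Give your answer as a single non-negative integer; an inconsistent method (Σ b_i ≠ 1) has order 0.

3

b = (14/23, 33/76, -75/1748)
c = (0, 1, -23/15)
Ac = (0, 0, -874/225)
Σ b_i: 14/23·1 + 33/76·1 + (-75/1748)·1 = 1 ✓
b·c: 33/76·1 + (-75/1748)·(-23/15) = 1/2 ✓
b·c²: 33/76·1 + (-75/1748)·529/225 = 1/3 ✓
b·Ac: (-75/1748)·(-874/225) = 1/6 ✓; 3 stages ⇒ order 3.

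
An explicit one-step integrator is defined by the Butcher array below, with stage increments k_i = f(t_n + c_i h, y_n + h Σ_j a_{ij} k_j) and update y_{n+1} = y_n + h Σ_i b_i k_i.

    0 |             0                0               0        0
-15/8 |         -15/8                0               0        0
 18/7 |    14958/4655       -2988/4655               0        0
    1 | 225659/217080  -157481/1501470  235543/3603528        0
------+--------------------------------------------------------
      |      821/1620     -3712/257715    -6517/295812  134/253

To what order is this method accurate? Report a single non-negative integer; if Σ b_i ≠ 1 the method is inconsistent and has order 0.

4

b = (821/1620, -3712/257715, -6517/295812, 134/253)
c = (0, -15/8, 18/7, 1)
Ac = (0, 0, 2241/1862, 391/1072)
Σ b_i: 821/1620·1 + (-3712/257715)·1 + (-6517/295812)·1 + 134/253·1 = 1 ✓
b·c: (-3712/257715)·(-15/8) + (-6517/295812)·18/7 + 134/253·1 = 1/2 ✓
b·c²: (-3712/257715)·225/64 + (-6517/295812)·324/49 + 134/253·1 = 1/3 ✓
b·Ac: (-6517/295812)·2241/1862 + 134/253·391/1072 = 1/6 ✓
b·c³: (-3712/257715)·(-3375/512) + (-6517/295812)·5832/343 + 134/253·1 = 1/4 ✓
b·(c∘Ac): (-6517/295812)·20169/6517 + 134/253·391/1072 = 1/8 ✓
b·Ac²: (-6517/295812)·(-33615/14896) + 134/253·1633/25728 = 1/12 ✓
b·A²c: 134/253·253/3216 = 1/24 ✓; 4 stages ⇒ order 4.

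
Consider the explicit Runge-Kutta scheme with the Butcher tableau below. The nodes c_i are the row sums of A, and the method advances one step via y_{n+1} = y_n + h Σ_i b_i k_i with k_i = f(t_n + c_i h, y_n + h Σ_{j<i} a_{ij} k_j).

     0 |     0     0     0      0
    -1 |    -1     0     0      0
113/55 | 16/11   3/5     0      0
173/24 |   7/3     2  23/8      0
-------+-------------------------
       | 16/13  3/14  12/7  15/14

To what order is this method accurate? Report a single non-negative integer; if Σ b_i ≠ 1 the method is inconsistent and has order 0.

b = (16/13, 3/14, 12/7, 15/14)
c = (0, -1, 113/55, 173/24)
Ac = (0, 0, -3/5, 1719/440)
Σ b_i: 16/13·1 + 3/14·1 + 12/7·1 + 15/14·1 = 55/13 ≠ 1 ⇒ order 0.

0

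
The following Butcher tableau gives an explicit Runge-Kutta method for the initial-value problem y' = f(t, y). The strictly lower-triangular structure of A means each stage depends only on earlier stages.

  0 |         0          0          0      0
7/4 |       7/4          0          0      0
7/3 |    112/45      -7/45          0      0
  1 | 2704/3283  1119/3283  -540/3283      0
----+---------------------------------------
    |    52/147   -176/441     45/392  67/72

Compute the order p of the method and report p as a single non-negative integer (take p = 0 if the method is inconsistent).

b = (52/147, -176/441, 45/392, 67/72)
c = (0, 7/4, 7/3, 1)
Ac = (0, 0, -49/180, 57/268)
Σ b_i: 52/147·1 + (-176/441)·1 + 45/392·1 + 67/72·1 = 1 ✓
b·c: (-176/441)·7/4 + 45/392·7/3 + 67/72·1 = 1/2 ✓
b·c²: (-176/441)·49/16 + 45/392·49/9 + 67/72·1 = 1/3 ✓
b·Ac: 45/392·(-49/180) + 67/72·57/268 = 1/6 ✓
b·c³: (-176/441)·343/64 + 45/392·343/27 + 67/72·1 = 1/4 ✓
b·(c∘Ac): 45/392·(-343/540) + 67/72·57/268 = 1/8 ✓
b·Ac²: 45/392·(-343/720) + 67/72·159/1072 = 1/12 ✓
b·A²c: 67/72·3/67 = 1/24 ✓; 4 stages ⇒ order 4.

4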